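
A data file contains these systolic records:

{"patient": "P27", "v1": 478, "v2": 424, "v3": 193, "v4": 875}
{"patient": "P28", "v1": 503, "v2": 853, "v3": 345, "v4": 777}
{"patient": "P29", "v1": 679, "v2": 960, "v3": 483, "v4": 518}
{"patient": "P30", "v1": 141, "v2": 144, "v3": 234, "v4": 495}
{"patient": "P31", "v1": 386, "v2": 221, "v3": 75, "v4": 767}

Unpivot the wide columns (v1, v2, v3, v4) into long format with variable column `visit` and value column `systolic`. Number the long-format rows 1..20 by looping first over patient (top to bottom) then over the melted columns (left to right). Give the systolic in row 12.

518

20 rows total (5 × 4). Row 12: index ⌊(12-1)/4⌋ = 2 into patient → P29; (12-1) mod 4 = 3 into the melted columns → v4.
So row 12 is (P29, v4, 518); systolic = 518.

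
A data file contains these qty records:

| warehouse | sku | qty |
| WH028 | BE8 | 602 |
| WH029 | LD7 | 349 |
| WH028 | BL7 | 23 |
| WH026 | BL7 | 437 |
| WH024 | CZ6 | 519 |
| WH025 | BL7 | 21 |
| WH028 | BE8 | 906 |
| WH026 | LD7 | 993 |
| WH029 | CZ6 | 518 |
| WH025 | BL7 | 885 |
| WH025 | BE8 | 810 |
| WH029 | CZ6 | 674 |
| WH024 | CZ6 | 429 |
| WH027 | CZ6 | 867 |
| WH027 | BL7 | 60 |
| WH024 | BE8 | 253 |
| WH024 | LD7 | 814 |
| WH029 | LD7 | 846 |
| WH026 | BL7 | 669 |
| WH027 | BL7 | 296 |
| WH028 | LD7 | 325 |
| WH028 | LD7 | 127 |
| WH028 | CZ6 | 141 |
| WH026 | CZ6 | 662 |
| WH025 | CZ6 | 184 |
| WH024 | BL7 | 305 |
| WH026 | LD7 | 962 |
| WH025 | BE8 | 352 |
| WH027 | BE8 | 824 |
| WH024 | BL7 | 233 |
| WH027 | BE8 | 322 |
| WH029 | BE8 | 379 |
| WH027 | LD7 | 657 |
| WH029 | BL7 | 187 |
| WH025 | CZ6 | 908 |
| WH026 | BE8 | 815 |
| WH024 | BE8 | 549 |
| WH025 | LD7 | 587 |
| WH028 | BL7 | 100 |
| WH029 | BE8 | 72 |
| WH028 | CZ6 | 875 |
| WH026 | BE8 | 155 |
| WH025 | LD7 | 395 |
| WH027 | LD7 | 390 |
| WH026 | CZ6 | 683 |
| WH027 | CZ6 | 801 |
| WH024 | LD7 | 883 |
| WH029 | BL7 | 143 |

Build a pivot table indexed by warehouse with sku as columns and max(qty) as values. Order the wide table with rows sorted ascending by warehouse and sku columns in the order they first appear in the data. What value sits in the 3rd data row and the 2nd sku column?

993

With rows sorted ascending by warehouse, row 3 is warehouse=WH026. sku columns in first-appearance order: BE8, LD7, BL7, CZ6; column 2 is LD7.
Long rows with warehouse=WH026, sku=LD7: max(993, 962) = 993.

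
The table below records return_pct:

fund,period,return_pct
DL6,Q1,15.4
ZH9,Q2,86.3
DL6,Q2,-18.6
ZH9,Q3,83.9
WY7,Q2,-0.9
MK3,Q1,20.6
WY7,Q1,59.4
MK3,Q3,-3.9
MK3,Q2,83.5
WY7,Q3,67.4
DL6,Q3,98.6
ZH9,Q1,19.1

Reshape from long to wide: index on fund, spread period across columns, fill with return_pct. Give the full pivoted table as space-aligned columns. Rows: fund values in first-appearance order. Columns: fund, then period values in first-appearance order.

Columns: fund plus the 3 distinct period values (Q1, Q2, Q3).
For example, row DL6 column Q1 takes return_pct=15.4 from the long row (DL6, Q1).

fund  Q1    Q2     Q3  
DL6   15.4  -18.6  98.6
ZH9   19.1  86.3   83.9
WY7   59.4  -0.9   67.4
MK3   20.6  83.5   -3.9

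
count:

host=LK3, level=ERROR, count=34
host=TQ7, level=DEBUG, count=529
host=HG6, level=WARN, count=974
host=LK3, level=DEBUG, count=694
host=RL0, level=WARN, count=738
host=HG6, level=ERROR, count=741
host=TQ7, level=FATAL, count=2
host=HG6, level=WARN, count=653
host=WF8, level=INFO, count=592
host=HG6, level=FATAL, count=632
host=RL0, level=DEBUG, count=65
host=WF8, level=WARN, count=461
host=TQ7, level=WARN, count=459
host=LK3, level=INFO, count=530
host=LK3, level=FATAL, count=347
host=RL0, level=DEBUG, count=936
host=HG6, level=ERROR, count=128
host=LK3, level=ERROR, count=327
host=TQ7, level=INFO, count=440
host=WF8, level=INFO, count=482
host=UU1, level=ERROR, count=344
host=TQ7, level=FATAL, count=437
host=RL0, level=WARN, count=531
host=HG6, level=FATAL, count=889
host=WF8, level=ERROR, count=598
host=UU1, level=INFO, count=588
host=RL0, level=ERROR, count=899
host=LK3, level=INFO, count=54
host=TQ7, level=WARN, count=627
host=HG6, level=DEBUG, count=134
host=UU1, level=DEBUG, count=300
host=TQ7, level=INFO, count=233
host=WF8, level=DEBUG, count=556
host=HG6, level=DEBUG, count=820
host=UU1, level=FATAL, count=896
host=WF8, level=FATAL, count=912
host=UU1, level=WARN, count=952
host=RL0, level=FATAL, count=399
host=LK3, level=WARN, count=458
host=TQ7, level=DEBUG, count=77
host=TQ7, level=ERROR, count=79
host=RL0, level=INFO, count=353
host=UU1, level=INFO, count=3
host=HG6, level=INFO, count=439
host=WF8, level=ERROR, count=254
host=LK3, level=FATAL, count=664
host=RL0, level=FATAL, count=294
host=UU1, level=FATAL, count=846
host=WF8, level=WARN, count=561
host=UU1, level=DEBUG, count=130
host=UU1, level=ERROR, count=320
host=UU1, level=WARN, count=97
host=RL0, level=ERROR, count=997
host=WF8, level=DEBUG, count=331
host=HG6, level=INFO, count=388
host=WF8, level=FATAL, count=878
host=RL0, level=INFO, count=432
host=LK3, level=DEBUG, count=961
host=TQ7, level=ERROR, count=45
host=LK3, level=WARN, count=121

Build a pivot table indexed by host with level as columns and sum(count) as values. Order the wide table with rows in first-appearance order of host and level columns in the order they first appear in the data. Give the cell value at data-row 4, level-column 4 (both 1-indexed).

693

With rows in first-appearance order of host, row 4 is host=RL0. level columns in first-appearance order: ERROR, DEBUG, WARN, FATAL, INFO; column 4 is FATAL.
Long rows with host=RL0, level=FATAL: 399 + 294 = 693.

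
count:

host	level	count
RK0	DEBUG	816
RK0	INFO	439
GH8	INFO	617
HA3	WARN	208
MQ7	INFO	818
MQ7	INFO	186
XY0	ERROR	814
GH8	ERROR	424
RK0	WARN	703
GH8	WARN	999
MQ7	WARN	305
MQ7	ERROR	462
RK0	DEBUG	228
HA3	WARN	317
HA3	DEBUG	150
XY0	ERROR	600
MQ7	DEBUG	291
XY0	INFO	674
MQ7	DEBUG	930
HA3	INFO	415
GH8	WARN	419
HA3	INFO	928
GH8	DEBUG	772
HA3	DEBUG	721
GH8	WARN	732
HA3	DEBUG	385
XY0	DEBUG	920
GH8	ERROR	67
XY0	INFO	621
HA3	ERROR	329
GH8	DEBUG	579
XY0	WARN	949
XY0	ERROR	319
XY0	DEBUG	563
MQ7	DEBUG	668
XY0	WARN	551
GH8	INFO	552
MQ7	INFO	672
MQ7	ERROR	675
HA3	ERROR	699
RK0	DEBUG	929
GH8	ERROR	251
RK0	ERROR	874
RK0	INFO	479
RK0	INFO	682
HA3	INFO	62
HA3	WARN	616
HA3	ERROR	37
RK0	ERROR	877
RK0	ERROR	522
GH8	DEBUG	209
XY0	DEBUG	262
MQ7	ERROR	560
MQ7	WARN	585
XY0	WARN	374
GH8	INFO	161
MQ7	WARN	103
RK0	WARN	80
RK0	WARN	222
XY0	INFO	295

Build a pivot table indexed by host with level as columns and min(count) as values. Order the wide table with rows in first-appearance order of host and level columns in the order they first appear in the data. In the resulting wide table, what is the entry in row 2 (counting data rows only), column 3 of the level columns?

419

With rows in first-appearance order of host, row 2 is host=GH8. level columns in first-appearance order: DEBUG, INFO, WARN, ERROR; column 3 is WARN.
Long rows with host=GH8, level=WARN: min(999, 419, 732) = 419.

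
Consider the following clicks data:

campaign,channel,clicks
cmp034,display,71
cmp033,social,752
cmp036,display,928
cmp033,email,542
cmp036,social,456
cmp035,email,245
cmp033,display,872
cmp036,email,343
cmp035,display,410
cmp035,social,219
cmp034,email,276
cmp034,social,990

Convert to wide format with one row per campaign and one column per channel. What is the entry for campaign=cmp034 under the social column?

Wide layout: rows indexed by campaign, columns are the 3 distinct channel values (display, social, email).
Cell (campaign=cmp034, channel=social) draws from the long row where campaign=cmp034 and channel=social, which has clicks=990.

990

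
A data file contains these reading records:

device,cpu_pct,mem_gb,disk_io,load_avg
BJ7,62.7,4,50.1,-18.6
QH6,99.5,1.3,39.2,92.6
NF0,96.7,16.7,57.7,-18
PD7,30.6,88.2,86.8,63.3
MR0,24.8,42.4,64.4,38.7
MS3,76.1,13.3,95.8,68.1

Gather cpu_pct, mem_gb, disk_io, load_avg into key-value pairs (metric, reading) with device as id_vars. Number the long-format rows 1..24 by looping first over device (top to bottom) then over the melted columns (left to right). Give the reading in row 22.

13.3

24 rows total (6 × 4). Row 22: index ⌊(22-1)/4⌋ = 5 into device → MS3; (22-1) mod 4 = 1 into the melted columns → mem_gb.
So row 22 is (MS3, mem_gb, 13.3); reading = 13.3.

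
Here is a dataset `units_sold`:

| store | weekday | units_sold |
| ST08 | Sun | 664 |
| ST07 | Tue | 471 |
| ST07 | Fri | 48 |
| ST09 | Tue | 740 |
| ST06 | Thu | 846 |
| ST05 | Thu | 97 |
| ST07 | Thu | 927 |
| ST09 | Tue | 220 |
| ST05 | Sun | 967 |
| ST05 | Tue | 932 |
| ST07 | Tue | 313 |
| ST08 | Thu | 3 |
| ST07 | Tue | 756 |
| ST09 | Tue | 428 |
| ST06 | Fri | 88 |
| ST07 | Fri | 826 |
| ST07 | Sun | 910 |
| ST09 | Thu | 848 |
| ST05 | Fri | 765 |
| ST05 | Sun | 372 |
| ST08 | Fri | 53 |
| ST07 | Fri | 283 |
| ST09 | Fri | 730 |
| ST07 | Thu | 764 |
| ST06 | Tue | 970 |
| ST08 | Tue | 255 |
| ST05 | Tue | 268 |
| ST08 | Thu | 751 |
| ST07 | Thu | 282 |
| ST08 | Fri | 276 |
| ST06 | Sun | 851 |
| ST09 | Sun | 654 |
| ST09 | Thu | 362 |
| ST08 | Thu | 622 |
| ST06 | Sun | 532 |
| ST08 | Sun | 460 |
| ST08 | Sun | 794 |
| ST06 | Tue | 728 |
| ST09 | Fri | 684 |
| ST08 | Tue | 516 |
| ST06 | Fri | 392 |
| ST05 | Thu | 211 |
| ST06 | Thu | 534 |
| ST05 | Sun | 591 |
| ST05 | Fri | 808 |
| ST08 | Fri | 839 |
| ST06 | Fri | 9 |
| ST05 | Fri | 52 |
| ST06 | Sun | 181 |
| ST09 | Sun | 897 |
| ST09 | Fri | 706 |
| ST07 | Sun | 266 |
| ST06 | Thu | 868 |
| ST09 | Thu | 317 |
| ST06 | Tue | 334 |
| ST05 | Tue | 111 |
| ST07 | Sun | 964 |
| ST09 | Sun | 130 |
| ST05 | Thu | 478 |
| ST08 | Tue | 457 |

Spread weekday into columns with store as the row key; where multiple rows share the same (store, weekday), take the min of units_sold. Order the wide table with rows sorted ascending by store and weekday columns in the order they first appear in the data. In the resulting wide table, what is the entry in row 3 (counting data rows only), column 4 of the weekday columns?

282

With rows sorted ascending by store, row 3 is store=ST07. weekday columns in first-appearance order: Sun, Tue, Fri, Thu; column 4 is Thu.
Long rows with store=ST07, weekday=Thu: min(927, 764, 282) = 282.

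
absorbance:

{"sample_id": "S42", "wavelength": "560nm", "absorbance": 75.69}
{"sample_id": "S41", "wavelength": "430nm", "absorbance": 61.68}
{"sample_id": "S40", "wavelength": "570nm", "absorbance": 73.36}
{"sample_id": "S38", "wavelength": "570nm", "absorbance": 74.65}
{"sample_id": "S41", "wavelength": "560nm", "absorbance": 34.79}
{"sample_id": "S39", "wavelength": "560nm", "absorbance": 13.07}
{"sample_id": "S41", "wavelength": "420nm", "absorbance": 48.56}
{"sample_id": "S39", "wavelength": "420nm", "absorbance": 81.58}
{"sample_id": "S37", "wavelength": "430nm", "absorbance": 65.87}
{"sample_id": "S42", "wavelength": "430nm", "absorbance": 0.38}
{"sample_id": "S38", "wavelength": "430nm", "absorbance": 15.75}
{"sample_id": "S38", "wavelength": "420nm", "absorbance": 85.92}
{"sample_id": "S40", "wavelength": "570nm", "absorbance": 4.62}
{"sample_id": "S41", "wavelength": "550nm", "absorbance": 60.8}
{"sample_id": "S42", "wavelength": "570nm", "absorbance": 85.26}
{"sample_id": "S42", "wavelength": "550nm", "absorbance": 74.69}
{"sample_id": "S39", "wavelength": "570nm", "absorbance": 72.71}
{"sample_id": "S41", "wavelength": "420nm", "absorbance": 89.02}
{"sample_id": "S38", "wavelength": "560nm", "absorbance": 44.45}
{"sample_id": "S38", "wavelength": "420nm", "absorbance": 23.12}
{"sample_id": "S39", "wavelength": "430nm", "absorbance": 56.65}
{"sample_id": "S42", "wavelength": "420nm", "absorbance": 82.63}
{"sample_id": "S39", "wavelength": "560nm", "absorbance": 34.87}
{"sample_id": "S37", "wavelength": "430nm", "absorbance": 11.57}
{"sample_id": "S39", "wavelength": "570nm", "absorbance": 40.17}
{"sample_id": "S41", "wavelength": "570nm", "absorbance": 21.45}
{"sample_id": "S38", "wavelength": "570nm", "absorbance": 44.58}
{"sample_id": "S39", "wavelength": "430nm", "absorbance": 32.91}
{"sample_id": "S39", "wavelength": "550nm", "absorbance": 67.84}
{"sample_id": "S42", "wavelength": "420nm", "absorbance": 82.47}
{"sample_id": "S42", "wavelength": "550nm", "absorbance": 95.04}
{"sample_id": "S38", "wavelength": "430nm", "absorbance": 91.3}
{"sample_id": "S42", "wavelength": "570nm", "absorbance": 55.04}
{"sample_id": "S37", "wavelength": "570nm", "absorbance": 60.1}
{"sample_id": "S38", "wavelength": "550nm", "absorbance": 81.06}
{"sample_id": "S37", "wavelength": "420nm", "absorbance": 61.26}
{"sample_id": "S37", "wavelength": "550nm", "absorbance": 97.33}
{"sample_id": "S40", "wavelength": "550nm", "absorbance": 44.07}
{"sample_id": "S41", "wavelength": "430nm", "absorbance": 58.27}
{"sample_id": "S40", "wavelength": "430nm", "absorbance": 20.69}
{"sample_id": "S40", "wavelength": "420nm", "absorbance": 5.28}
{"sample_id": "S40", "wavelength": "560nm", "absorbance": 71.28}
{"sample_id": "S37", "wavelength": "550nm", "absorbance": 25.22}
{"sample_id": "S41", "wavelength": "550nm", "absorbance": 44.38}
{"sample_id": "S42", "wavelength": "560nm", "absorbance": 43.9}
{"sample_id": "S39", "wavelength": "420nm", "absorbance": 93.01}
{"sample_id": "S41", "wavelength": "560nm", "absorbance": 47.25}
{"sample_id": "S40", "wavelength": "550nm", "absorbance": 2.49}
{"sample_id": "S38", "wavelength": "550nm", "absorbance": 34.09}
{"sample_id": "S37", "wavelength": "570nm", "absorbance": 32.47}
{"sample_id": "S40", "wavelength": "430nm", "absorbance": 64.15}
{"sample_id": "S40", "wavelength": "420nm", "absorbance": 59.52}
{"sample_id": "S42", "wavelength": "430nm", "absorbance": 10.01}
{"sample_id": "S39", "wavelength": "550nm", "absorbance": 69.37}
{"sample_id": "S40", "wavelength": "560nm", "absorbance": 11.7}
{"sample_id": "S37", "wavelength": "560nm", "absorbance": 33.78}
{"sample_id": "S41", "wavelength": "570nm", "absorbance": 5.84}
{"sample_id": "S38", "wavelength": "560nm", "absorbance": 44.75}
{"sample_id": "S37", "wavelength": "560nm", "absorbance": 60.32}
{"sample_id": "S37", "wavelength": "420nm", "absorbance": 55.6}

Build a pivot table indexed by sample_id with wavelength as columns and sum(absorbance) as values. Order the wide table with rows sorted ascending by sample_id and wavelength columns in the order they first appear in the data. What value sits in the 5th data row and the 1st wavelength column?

With rows sorted ascending by sample_id, row 5 is sample_id=S41. wavelength columns in first-appearance order: 560nm, 430nm, 570nm, 420nm, 550nm; column 1 is 560nm.
Long rows with sample_id=S41, wavelength=560nm: 34.79 + 47.25 = 82.04.

82.04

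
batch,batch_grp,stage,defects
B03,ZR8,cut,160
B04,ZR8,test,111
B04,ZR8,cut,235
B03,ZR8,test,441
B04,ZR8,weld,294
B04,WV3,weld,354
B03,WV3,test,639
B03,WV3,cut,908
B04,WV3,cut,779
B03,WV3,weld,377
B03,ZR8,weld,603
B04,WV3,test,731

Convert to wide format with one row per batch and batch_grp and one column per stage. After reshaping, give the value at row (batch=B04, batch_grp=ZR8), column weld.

294

Wide layout: rows indexed by batch and batch_grp, columns are the 3 distinct stage values (cut, test, weld).
Cell (batch=B04, batch_grp=ZR8, stage=weld) draws from the long row where batch=B04, batch_grp=ZR8 and stage=weld, which has defects=294.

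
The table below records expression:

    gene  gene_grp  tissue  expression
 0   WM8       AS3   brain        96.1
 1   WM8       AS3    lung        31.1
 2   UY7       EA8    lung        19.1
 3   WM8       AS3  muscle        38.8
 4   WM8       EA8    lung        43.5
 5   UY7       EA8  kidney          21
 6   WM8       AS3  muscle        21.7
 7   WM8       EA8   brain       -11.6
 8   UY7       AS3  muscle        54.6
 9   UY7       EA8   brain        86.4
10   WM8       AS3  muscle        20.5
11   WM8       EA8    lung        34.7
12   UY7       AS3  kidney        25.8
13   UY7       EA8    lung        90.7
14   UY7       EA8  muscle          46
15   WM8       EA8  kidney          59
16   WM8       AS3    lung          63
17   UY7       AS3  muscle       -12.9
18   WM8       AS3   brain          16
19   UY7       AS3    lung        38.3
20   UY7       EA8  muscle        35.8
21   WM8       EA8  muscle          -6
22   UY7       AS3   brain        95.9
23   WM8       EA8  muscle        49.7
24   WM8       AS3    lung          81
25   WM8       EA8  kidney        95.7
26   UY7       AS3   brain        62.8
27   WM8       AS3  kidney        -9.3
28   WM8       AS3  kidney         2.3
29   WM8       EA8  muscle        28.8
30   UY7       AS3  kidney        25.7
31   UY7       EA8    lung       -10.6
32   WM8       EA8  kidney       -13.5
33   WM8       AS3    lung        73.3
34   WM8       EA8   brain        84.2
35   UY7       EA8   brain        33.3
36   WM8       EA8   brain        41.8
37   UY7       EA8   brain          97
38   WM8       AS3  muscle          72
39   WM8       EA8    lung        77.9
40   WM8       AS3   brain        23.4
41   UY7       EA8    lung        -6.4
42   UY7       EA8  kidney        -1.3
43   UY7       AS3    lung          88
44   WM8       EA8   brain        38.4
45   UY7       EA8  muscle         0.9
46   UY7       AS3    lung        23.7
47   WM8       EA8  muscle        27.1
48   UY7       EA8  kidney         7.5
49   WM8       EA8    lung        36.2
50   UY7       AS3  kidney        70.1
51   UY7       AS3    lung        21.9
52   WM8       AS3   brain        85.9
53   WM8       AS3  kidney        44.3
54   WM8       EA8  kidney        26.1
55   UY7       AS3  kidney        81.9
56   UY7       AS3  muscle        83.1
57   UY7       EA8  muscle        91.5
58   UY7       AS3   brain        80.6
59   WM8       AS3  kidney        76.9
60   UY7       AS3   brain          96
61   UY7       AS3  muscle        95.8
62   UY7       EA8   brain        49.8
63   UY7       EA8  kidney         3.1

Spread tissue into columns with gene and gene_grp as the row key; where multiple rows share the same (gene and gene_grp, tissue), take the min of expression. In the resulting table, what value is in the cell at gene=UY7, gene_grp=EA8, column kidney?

-1.3

Rows with gene=UY7, gene_grp=EA8 and tissue=kidney: expression values are 21, -1.3, 7.5, 3.1.
min(21, -1.3, 7.5, 3.1) = -1.3.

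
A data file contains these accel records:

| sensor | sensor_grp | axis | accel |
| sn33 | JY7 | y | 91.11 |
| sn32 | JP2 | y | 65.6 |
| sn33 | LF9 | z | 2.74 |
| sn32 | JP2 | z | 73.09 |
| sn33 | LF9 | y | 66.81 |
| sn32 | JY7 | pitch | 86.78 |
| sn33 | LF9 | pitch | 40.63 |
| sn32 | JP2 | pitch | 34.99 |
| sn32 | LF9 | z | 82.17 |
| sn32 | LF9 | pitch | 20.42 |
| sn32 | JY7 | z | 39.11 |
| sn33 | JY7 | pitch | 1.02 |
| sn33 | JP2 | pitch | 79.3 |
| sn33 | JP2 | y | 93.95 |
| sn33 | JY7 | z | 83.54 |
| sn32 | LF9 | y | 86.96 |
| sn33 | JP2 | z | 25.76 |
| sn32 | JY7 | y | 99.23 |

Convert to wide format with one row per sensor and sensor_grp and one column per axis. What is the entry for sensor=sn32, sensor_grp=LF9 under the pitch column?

Wide layout: rows indexed by sensor and sensor_grp, columns are the 3 distinct axis values (y, z, pitch).
Cell (sensor=sn32, sensor_grp=LF9, axis=pitch) draws from the long row where sensor=sn32, sensor_grp=LF9 and axis=pitch, which has accel=20.42.

20.42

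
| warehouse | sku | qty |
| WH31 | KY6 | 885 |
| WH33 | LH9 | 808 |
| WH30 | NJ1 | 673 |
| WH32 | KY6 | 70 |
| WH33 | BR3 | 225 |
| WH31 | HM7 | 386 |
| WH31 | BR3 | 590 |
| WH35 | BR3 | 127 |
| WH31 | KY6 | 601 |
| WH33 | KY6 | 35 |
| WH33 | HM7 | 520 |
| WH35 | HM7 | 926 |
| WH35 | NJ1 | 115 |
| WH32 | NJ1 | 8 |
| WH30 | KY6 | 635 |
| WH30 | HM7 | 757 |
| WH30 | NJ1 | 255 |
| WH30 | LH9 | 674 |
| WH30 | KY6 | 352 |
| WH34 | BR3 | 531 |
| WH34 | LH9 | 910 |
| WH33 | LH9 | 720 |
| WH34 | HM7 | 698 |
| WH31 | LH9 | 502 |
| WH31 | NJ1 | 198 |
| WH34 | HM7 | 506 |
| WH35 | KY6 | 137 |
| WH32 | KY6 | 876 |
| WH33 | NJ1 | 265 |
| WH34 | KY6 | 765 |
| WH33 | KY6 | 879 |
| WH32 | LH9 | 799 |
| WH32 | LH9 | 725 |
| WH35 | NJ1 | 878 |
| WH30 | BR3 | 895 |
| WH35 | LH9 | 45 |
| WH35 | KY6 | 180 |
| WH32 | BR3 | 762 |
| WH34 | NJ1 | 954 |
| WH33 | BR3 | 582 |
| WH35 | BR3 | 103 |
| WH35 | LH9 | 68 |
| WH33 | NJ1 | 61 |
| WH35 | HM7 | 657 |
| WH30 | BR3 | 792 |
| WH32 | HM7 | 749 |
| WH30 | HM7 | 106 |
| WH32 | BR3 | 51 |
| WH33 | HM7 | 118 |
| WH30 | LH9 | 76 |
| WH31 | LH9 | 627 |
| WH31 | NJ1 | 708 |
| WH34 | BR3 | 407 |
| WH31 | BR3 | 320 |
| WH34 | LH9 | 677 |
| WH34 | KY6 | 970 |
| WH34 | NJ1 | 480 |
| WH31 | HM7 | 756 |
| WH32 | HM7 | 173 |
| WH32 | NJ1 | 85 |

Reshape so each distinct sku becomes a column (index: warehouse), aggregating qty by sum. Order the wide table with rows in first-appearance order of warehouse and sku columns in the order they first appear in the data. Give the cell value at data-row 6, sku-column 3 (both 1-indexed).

1434

With rows in first-appearance order of warehouse, row 6 is warehouse=WH34. sku columns in first-appearance order: KY6, LH9, NJ1, BR3, HM7; column 3 is NJ1.
Long rows with warehouse=WH34, sku=NJ1: 954 + 480 = 1434.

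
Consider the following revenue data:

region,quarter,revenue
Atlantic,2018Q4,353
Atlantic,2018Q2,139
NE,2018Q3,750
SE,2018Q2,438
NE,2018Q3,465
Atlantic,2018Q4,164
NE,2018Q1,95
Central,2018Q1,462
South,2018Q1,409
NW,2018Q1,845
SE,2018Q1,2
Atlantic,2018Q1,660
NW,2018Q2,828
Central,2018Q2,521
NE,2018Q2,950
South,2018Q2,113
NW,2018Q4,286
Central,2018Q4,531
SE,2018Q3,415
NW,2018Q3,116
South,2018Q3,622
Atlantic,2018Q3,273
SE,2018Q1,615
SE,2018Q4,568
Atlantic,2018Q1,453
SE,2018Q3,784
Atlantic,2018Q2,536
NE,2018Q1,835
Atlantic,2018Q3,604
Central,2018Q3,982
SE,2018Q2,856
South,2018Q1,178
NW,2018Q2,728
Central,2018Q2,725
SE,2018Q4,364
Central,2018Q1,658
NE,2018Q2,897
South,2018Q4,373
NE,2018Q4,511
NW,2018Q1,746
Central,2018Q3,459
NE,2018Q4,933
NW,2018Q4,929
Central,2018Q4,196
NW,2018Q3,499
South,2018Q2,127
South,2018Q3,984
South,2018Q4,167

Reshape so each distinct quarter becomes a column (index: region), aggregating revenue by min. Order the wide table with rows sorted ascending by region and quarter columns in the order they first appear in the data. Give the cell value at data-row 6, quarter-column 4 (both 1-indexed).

178

With rows sorted ascending by region, row 6 is region=South. quarter columns in first-appearance order: 2018Q4, 2018Q2, 2018Q3, 2018Q1; column 4 is 2018Q1.
Long rows with region=South, quarter=2018Q1: min(409, 178) = 178.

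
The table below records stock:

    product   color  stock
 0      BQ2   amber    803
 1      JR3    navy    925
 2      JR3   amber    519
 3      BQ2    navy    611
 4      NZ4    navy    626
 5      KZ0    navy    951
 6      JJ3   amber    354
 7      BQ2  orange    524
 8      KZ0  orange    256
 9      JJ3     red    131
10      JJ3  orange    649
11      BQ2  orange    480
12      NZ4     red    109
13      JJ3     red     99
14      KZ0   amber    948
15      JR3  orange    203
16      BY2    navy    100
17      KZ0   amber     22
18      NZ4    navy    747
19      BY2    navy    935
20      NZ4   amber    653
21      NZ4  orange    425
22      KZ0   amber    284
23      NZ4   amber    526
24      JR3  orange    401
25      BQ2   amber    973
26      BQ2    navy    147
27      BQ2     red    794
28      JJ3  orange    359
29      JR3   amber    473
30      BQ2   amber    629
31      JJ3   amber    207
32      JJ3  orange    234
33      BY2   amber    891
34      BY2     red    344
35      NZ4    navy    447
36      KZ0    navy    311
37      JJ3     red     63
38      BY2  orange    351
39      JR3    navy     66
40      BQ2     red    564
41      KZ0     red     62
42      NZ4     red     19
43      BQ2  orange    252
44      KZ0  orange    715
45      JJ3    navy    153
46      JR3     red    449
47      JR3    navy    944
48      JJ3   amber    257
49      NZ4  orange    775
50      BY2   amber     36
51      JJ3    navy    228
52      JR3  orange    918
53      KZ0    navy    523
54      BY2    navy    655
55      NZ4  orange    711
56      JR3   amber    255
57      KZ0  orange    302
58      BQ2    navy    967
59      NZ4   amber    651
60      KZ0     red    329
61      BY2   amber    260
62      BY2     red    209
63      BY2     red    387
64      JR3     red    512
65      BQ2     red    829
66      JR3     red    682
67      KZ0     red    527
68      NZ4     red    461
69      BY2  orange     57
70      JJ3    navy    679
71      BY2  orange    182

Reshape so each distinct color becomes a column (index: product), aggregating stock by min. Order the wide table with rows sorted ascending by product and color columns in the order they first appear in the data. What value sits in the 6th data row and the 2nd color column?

447

With rows sorted ascending by product, row 6 is product=NZ4. color columns in first-appearance order: amber, navy, orange, red; column 2 is navy.
Long rows with product=NZ4, color=navy: min(626, 747, 447) = 447.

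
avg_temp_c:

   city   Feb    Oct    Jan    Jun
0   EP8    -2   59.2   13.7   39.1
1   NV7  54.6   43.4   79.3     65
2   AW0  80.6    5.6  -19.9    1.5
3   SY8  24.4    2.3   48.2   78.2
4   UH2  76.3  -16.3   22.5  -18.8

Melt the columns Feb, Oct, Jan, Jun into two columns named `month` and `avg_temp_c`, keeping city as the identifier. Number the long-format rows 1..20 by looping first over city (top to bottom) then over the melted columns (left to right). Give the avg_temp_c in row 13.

20 rows total (5 × 4). Row 13: index ⌊(13-1)/4⌋ = 3 into city → SY8; (13-1) mod 4 = 0 into the melted columns → Feb.
So row 13 is (SY8, Feb, 24.4); avg_temp_c = 24.4.

24.4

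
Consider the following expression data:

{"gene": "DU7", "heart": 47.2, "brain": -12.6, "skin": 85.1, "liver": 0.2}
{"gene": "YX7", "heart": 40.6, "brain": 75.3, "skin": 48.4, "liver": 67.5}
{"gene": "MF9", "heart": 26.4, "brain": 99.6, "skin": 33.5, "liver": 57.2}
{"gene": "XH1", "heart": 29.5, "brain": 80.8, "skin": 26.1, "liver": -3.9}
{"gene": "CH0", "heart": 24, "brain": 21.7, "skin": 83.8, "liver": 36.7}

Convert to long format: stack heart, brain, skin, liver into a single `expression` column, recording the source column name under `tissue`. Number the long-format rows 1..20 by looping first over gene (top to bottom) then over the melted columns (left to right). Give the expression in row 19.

20 rows total (5 × 4). Row 19: index ⌊(19-1)/4⌋ = 4 into gene → CH0; (19-1) mod 4 = 2 into the melted columns → skin.
So row 19 is (CH0, skin, 83.8); expression = 83.8.

83.8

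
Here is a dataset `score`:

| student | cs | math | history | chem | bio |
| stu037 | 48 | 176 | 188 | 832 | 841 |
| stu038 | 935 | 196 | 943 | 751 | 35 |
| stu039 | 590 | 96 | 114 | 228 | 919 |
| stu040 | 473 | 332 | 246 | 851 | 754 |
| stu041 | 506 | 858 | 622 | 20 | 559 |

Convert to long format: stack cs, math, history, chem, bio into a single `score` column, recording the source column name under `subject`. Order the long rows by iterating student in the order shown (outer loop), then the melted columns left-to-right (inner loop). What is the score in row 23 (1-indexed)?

622

25 rows total (5 × 5). Row 23: index ⌊(23-1)/5⌋ = 4 into student → stu041; (23-1) mod 5 = 2 into the melted columns → history.
So row 23 is (stu041, history, 622); score = 622.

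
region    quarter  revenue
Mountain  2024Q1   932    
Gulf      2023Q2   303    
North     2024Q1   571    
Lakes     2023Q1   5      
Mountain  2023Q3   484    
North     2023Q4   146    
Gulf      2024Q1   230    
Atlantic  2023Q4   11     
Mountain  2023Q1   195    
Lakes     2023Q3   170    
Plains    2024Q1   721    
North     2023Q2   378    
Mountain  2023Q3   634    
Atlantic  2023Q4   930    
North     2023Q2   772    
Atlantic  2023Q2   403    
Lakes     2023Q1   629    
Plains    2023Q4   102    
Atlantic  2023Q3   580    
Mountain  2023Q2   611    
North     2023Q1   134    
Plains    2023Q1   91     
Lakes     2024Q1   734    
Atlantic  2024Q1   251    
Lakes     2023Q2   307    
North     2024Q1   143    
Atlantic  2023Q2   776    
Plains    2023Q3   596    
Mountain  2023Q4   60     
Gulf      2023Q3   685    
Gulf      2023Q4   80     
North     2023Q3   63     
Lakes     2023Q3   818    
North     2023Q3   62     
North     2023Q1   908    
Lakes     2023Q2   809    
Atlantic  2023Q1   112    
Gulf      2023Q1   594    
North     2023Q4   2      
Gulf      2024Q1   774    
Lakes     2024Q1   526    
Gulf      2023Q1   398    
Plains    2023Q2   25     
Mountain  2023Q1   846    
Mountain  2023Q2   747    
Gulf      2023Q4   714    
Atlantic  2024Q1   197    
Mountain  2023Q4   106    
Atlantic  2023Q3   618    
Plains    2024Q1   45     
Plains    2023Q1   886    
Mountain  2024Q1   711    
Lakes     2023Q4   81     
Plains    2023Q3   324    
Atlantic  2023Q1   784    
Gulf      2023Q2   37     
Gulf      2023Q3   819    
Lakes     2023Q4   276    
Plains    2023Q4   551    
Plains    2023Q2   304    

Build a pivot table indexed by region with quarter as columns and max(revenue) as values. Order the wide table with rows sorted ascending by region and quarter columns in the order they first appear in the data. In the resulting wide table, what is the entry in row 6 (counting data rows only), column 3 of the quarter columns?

886

With rows sorted ascending by region, row 6 is region=Plains. quarter columns in first-appearance order: 2024Q1, 2023Q2, 2023Q1, 2023Q3, 2023Q4; column 3 is 2023Q1.
Long rows with region=Plains, quarter=2023Q1: max(91, 886) = 886.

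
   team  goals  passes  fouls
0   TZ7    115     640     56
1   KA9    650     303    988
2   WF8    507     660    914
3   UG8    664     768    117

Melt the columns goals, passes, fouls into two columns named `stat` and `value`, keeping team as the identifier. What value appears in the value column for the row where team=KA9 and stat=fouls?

Unpivoting turns each (team, wide-column) pair into one long row.
The wide cell at row KA9, column fouls holds 988, so the long row (KA9, fouls) has value=988.

988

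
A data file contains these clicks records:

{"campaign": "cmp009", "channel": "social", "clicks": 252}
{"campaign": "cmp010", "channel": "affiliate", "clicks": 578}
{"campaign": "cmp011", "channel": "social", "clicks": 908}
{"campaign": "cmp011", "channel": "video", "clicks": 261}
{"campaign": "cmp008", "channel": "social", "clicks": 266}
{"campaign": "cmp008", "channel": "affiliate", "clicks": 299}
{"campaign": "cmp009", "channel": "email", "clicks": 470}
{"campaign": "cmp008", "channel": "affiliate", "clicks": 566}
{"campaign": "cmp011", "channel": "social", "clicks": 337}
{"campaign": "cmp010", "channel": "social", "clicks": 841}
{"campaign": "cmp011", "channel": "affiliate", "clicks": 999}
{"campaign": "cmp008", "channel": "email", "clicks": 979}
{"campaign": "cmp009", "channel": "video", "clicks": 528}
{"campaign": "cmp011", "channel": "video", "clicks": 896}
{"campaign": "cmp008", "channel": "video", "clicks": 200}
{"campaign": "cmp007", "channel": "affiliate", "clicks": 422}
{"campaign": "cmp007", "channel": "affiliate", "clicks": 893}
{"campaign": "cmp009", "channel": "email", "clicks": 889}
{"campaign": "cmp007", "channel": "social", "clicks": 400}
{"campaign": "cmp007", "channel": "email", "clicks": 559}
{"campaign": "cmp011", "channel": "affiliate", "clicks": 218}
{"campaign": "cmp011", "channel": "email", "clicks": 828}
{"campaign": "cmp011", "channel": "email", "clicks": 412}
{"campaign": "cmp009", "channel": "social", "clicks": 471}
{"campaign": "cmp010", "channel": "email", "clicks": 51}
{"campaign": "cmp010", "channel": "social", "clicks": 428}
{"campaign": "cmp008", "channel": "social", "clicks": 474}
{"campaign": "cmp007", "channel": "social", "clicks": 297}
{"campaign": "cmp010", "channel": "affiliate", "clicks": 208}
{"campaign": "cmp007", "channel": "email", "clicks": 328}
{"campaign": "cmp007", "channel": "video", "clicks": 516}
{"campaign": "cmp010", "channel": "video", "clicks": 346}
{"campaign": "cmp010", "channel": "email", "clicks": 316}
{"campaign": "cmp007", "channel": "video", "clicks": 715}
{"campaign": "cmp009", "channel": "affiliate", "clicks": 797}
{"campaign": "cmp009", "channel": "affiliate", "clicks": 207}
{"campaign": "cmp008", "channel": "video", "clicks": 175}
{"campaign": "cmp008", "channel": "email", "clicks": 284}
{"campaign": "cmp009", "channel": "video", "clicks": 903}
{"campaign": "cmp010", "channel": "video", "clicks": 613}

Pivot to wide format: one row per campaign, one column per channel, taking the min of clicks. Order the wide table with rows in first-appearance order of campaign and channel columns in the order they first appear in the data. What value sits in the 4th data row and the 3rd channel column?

175

With rows in first-appearance order of campaign, row 4 is campaign=cmp008. channel columns in first-appearance order: social, affiliate, video, email; column 3 is video.
Long rows with campaign=cmp008, channel=video: min(200, 175) = 175.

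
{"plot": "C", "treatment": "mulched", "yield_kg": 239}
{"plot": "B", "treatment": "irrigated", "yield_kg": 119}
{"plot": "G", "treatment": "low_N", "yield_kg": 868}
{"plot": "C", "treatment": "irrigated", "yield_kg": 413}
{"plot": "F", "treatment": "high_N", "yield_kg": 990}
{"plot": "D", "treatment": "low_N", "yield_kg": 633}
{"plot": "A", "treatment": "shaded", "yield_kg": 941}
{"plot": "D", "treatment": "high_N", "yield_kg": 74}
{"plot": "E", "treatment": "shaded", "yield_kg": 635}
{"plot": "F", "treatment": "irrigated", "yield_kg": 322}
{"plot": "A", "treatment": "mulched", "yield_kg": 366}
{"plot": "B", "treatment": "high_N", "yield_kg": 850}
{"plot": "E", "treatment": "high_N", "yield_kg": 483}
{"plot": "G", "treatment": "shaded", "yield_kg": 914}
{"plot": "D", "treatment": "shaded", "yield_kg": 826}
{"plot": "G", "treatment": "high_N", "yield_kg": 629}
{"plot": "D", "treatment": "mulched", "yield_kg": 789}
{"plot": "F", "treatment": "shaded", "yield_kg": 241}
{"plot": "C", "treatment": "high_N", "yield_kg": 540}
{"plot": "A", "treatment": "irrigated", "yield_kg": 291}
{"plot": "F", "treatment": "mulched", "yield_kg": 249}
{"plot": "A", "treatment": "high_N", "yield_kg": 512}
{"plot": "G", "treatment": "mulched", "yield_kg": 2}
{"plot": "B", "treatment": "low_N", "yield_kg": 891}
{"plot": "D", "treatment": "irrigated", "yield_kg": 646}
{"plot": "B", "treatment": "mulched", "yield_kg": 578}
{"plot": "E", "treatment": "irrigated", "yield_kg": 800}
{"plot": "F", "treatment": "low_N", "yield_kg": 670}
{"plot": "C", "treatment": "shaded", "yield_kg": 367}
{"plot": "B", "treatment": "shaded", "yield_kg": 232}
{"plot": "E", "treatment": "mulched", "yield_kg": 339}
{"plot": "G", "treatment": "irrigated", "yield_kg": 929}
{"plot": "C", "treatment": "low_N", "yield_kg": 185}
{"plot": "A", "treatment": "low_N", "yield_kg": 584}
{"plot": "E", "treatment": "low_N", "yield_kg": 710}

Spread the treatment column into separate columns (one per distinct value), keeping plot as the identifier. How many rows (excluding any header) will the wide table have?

7

7 distinct plot values → 7 rows.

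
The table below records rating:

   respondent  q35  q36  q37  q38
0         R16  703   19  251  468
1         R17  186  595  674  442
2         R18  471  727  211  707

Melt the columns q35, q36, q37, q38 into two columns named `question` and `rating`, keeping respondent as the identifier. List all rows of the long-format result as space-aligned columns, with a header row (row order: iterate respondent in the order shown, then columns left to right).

Each (respondent, column) pair becomes one row: 3 × 4 = 12 rows.
For example, (R16, q35) → rating=703.

respondent  question  rating
R16         q35       703   
R16         q36       19    
R16         q37       251   
R16         q38       468   
R17         q35       186   
R17         q36       595   
R17         q37       674   
R17         q38       442   
R18         q35       471   
R18         q36       727   
R18         q37       211   
R18         q38       707   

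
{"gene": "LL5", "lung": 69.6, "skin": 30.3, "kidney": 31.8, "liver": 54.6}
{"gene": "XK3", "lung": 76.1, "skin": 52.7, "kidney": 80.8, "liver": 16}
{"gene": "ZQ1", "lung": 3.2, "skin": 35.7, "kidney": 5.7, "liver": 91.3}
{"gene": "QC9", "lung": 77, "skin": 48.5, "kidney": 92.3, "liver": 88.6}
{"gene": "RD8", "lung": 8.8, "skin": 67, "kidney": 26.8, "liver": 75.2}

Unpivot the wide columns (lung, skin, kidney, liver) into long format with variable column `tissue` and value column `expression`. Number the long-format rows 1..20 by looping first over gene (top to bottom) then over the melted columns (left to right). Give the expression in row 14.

48.5

20 rows total (5 × 4). Row 14: index ⌊(14-1)/4⌋ = 3 into gene → QC9; (14-1) mod 4 = 1 into the melted columns → skin.
So row 14 is (QC9, skin, 48.5); expression = 48.5.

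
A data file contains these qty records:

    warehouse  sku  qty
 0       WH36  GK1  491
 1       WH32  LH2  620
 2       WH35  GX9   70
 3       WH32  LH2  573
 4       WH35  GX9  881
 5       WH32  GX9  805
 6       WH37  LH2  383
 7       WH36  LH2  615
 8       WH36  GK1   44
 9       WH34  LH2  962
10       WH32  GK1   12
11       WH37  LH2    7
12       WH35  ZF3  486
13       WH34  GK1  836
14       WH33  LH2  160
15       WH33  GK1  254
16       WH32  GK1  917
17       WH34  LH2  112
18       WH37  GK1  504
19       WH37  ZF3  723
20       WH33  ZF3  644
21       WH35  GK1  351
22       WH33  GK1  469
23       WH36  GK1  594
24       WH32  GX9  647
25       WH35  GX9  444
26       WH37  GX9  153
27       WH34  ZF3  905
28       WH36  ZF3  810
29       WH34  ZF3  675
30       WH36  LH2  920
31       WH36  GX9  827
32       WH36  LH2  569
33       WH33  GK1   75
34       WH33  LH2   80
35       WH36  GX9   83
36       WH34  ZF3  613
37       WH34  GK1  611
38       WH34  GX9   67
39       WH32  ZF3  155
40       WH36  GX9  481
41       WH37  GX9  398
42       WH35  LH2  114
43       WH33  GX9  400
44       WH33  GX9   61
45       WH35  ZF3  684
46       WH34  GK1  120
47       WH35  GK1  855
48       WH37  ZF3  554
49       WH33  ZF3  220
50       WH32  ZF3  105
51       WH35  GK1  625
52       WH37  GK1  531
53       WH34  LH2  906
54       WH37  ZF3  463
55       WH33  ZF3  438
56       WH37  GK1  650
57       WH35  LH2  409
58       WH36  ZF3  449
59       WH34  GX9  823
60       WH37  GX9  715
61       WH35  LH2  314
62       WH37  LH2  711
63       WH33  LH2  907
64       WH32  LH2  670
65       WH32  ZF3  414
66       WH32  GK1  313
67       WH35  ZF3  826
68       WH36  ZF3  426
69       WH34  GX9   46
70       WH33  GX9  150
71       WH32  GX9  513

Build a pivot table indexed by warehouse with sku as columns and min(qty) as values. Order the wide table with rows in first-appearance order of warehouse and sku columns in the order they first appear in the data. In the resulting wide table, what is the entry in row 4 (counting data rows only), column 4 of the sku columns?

With rows in first-appearance order of warehouse, row 4 is warehouse=WH37. sku columns in first-appearance order: GK1, LH2, GX9, ZF3; column 4 is ZF3.
Long rows with warehouse=WH37, sku=ZF3: min(723, 554, 463) = 463.

463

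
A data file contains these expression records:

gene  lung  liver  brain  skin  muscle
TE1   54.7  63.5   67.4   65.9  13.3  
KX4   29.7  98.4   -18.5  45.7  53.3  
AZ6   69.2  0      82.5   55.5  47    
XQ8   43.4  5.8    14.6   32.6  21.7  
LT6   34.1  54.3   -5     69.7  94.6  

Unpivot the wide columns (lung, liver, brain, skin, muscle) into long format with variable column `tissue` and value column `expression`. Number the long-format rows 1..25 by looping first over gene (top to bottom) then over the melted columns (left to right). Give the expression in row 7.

25 rows total (5 × 5). Row 7: index ⌊(7-1)/5⌋ = 1 into gene → KX4; (7-1) mod 5 = 1 into the melted columns → liver.
So row 7 is (KX4, liver, 98.4); expression = 98.4.

98.4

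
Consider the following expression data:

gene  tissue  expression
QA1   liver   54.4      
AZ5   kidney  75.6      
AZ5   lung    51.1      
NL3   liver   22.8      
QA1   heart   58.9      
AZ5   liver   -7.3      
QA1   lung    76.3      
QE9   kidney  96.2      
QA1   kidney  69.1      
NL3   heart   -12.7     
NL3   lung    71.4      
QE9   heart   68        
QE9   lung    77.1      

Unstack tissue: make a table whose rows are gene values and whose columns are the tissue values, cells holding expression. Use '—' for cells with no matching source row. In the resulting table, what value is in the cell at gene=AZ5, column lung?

The long row with gene=AZ5, tissue=lung has expression=51.1.

51.1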